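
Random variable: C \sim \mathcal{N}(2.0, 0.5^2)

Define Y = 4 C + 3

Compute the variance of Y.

For Y = aC + b: Var(Y) = a² * Var(C)
Var(C) = 0.5^2 = 0.25
Var(Y) = 4² * 0.25 = 16 * 0.25 = 4

4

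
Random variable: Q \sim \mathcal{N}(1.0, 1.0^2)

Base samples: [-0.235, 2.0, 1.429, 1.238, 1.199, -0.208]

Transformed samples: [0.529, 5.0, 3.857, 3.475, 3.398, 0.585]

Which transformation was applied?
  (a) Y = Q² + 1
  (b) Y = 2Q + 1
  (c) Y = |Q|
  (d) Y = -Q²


Checking option (b) Y = 2Q + 1:
  Q = -0.235 -> Y = 0.529 ✓
  Q = 2.0 -> Y = 5.0 ✓
  Q = 1.429 -> Y = 3.857 ✓
All samples match this transformation.

(b) 2Q + 1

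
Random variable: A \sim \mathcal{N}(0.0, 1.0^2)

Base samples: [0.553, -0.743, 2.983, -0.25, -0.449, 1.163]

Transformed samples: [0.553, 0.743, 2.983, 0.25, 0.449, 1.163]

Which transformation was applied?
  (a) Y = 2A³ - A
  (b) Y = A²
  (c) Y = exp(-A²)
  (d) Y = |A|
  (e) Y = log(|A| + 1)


Checking option (d) Y = |A|:
  A = 0.553 -> Y = 0.553 ✓
  A = -0.743 -> Y = 0.743 ✓
  A = 2.983 -> Y = 2.983 ✓
All samples match this transformation.

(d) |A|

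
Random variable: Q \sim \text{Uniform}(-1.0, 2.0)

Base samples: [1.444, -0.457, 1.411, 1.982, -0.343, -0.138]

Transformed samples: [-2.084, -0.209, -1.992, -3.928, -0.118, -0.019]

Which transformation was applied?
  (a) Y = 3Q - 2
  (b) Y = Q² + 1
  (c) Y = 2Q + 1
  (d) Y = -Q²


Checking option (d) Y = -Q²:
  Q = 1.444 -> Y = -2.084 ✓
  Q = -0.457 -> Y = -0.209 ✓
  Q = 1.411 -> Y = -1.992 ✓
All samples match this transformation.

(d) -Q²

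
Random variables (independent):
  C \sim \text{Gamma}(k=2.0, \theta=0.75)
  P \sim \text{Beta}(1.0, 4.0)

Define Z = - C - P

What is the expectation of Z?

E[Z] = -1*E[C] - 1*E[P]
E[C] = 1.5
E[P] = 0.2
E[Z] = -1*1.5 - 1*0.2 = -1.7

-1.7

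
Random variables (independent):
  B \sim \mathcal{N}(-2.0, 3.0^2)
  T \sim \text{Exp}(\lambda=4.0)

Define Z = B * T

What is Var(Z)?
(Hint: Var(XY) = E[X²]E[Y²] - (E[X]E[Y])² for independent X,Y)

Var(XY) = E[X²]E[Y²] - (E[X]E[Y])²
E[B] = -2, Var(B) = 9
E[T] = 0.25, Var(T) = 0.0625
E[B²] = 9 + (-2)² = 13
E[T²] = 0.0625 + 0.25² = 0.125
Var(Z) = 13*0.125 - (-2*0.25)²
= 1.625 - 0.25 = 1.375

1.375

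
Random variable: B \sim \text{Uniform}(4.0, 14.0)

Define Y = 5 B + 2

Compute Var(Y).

For Y = aB + b: Var(Y) = a² * Var(B)
Var(B) = (14 - 4)^2/12 = 8.3333333
Var(Y) = 5² * 8.3333333 = 25 * 8.3333333 = 208.33333

208.33333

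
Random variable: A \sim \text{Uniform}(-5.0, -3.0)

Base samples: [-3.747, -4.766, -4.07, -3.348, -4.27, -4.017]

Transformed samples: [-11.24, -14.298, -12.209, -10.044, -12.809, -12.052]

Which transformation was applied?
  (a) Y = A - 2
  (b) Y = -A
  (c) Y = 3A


Checking option (c) Y = 3A:
  A = -3.747 -> Y = -11.24 ✓
  A = -4.766 -> Y = -14.298 ✓
  A = -4.07 -> Y = -12.209 ✓
All samples match this transformation.

(c) 3A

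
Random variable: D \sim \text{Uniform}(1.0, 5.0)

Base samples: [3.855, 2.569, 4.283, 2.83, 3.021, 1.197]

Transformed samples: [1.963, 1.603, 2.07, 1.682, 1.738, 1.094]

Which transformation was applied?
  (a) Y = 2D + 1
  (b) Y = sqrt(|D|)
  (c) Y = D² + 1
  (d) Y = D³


Checking option (b) Y = sqrt(|D|):
  D = 3.855 -> Y = 1.963 ✓
  D = 2.569 -> Y = 1.603 ✓
  D = 4.283 -> Y = 2.07 ✓
All samples match this transformation.

(b) sqrt(|D|)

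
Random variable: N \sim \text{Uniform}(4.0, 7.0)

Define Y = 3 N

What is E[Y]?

For Y = 3N:
E[Y] = 3 * E[N]
E[N] = (4 + 7)/2 = 5.5
E[Y] = 3 * 5.5 = 16.5

16.5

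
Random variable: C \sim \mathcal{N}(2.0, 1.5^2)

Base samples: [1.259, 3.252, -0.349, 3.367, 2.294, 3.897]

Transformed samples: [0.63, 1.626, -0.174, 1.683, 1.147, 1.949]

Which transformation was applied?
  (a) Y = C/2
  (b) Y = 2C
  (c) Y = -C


Checking option (a) Y = C/2:
  C = 1.259 -> Y = 0.63 ✓
  C = 3.252 -> Y = 1.626 ✓
  C = -0.349 -> Y = -0.174 ✓
All samples match this transformation.

(a) C/2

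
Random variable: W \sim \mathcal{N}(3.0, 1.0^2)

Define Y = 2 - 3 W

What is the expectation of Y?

For Y = -3W + 2:
E[Y] = -3 * E[W] + 2
E[W] = 3.0 = 3
E[Y] = -3 * 3 + 2 = -7

-7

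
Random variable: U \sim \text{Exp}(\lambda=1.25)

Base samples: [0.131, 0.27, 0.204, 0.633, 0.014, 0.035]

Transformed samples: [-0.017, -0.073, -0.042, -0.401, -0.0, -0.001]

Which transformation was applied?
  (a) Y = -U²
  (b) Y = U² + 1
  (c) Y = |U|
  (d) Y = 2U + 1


Checking option (a) Y = -U²:
  U = 0.131 -> Y = -0.017 ✓
  U = 0.27 -> Y = -0.073 ✓
  U = 0.204 -> Y = -0.042 ✓
All samples match this transformation.

(a) -U²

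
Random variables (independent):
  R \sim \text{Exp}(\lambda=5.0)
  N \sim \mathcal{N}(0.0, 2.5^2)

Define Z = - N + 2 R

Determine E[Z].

E[Z] = 2*E[R] - 1*E[N]
E[R] = 0.2
E[N] = 0
E[Z] = 2*0.2 - 1*0 = 0.4

0.4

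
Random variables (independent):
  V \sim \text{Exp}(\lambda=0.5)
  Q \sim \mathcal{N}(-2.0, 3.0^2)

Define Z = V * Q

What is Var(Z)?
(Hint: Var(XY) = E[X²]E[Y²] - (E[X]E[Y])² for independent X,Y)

Var(XY) = E[X²]E[Y²] - (E[X]E[Y])²
E[V] = 2, Var(V) = 4
E[Q] = -2, Var(Q) = 9
E[V²] = 4 + 2² = 8
E[Q²] = 9 + (-2)² = 13
Var(Z) = 8*13 - (2*(-2))²
= 104 - 16 = 88

88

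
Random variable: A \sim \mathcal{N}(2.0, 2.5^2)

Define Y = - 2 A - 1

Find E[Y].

For Y = -2A - 1:
E[Y] = -2 * E[A] - 1
E[A] = 2.0 = 2
E[Y] = -2 * 2 - 1 = -5

-5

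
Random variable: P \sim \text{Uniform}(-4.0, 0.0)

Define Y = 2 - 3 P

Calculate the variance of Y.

For Y = aP + b: Var(Y) = a² * Var(P)
Var(P) = (0 + 4)^2/12 = 1.3333333
Var(Y) = (-3)² * 1.3333333 = 9 * 1.3333333 = 12

12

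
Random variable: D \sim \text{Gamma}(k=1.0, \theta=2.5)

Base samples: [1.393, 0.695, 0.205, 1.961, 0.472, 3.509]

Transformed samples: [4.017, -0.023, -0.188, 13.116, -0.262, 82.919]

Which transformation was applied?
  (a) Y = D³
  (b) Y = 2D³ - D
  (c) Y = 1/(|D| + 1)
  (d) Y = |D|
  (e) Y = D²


Checking option (b) Y = 2D³ - D:
  D = 1.393 -> Y = 4.017 ✓
  D = 0.695 -> Y = -0.023 ✓
  D = 0.205 -> Y = -0.188 ✓
All samples match this transformation.

(b) 2D³ - D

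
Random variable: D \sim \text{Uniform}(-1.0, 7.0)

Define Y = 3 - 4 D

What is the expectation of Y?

For Y = -4D + 3:
E[Y] = -4 * E[D] + 3
E[D] = (-1 + 7)/2 = 3
E[Y] = -4 * 3 + 3 = -9

-9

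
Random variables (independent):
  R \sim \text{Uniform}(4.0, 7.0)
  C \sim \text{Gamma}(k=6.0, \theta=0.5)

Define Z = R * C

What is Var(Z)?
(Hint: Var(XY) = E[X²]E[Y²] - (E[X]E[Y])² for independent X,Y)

Var(XY) = E[X²]E[Y²] - (E[X]E[Y])²
E[R] = 5.5, Var(R) = 0.75
E[C] = 3, Var(C) = 1.5
E[R²] = 0.75 + 5.5² = 31
E[C²] = 1.5 + 3² = 10.5
Var(Z) = 31*10.5 - (5.5*3)²
= 325.5 - 272.25 = 53.25

53.25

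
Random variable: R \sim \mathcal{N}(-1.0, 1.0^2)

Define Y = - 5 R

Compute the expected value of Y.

For Y = -5R:
E[Y] = -5 * E[R]
E[R] = -1.0 = -1
E[Y] = -5 * (-1) = 5

5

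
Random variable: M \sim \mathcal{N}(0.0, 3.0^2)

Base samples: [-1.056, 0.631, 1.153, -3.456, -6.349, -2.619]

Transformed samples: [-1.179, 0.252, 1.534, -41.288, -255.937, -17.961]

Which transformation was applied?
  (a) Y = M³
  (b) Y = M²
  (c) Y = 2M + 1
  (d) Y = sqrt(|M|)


Checking option (a) Y = M³:
  M = -1.056 -> Y = -1.179 ✓
  M = 0.631 -> Y = 0.252 ✓
  M = 1.153 -> Y = 1.534 ✓
All samples match this transformation.

(a) M³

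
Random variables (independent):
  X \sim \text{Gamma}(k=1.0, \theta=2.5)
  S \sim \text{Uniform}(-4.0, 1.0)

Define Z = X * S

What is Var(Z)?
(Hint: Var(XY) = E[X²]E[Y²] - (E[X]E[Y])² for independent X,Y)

Var(XY) = E[X²]E[Y²] - (E[X]E[Y])²
E[X] = 2.5, Var(X) = 6.25
E[S] = -1.5, Var(S) = 2.0833333
E[X²] = 6.25 + 2.5² = 12.5
E[S²] = 2.0833333 + (-1.5)² = 4.3333333
Var(Z) = 12.5*4.3333333 - (2.5*(-1.5))²
= 54.166667 - 14.0625 = 40.104167

40.104167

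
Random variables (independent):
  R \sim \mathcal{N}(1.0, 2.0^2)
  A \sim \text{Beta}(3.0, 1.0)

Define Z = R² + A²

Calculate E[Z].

E[Z] = E[R²] + E[A²]
E[R²] = Var(R) + E[R]² = 4 + 1 = 5
E[A²] = Var(A) + E[A]² = 0.0375 + 0.5625 = 0.6
E[Z] = 5 + 0.6 = 5.6

5.6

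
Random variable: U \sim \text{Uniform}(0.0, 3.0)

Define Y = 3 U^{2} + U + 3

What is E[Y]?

E[Y] = 3*E[U²] + 1*E[U] + 3
E[U] = 1.5
E[U²] = Var(U) + (E[U])² = 0.75 + 2.25 = 3
E[Y] = 3*3 + 1*1.5 + 3 = 13.5

13.5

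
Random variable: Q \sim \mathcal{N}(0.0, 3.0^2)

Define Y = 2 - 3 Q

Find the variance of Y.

For Y = aQ + b: Var(Y) = a² * Var(Q)
Var(Q) = 3.0^2 = 9
Var(Y) = (-3)² * 9 = 9 * 9 = 81

81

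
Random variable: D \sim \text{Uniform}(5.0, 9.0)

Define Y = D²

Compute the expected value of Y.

E[D²] = Var(D) + (E[D])² = 1.3333333 + 49 = 50.333333

50.333333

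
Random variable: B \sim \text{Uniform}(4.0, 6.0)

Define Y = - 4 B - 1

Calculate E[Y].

For Y = -4B - 1:
E[Y] = -4 * E[B] - 1
E[B] = (4 + 6)/2 = 5
E[Y] = -4 * 5 - 1 = -21

-21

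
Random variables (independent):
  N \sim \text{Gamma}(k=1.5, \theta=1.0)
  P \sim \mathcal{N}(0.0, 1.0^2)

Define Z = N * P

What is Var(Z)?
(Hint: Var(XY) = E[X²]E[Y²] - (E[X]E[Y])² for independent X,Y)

Var(XY) = E[X²]E[Y²] - (E[X]E[Y])²
E[N] = 1.5, Var(N) = 1.5
E[P] = 0, Var(P) = 1
E[N²] = 1.5 + 1.5² = 3.75
E[P²] = 1 + 0² = 1
Var(Z) = 3.75*1 - (1.5*0)²
= 3.75 - 0 = 3.75

3.75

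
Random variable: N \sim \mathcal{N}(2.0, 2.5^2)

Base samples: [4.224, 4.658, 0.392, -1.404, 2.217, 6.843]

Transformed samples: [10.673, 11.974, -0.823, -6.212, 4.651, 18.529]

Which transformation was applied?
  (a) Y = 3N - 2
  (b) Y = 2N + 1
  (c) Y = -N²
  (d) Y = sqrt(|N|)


Checking option (a) Y = 3N - 2:
  N = 4.224 -> Y = 10.673 ✓
  N = 4.658 -> Y = 11.974 ✓
  N = 0.392 -> Y = -0.823 ✓
All samples match this transformation.

(a) 3N - 2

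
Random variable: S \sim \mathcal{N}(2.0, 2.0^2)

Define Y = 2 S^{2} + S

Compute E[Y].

E[Y] = 2*E[S²] + 1*E[S]
E[S] = 2
E[S²] = Var(S) + (E[S])² = 4 + 4 = 8
E[Y] = 2*8 + 1*2 = 18

18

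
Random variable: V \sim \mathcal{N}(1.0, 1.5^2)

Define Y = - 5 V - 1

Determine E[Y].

For Y = -5V - 1:
E[Y] = -5 * E[V] - 1
E[V] = 1.0 = 1
E[Y] = -5 * 1 - 1 = -6

-6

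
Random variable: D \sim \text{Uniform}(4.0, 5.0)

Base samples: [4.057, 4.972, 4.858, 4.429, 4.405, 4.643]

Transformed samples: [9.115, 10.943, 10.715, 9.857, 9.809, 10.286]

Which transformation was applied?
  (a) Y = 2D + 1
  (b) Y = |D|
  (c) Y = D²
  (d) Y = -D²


Checking option (a) Y = 2D + 1:
  D = 4.057 -> Y = 9.115 ✓
  D = 4.972 -> Y = 10.943 ✓
  D = 4.858 -> Y = 10.715 ✓
All samples match this transformation.

(a) 2D + 1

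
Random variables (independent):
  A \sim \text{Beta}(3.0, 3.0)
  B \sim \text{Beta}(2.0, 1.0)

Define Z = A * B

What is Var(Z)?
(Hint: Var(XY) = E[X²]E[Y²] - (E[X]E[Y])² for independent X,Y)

Var(XY) = E[X²]E[Y²] - (E[X]E[Y])²
E[A] = 0.5, Var(A) = 0.035714286
E[B] = 0.66666667, Var(B) = 0.055555556
E[A²] = 0.035714286 + 0.5² = 0.28571429
E[B²] = 0.055555556 + 0.66666667² = 0.5
Var(Z) = 0.28571429*0.5 - (0.5*0.66666667)²
= 0.14285714 - 0.11111111 = 0.031746032

0.031746032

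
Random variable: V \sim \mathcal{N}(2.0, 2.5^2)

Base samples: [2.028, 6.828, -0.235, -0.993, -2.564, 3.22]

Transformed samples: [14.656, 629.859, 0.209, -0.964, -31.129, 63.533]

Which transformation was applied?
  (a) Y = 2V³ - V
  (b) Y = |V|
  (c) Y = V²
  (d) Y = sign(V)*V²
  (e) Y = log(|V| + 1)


Checking option (a) Y = 2V³ - V:
  V = 2.028 -> Y = 14.656 ✓
  V = 6.828 -> Y = 629.859 ✓
  V = -0.235 -> Y = 0.209 ✓
All samples match this transformation.

(a) 2V³ - V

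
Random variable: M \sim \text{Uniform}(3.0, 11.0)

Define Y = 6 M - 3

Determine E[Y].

For Y = 6M - 3:
E[Y] = 6 * E[M] - 3
E[M] = (3 + 11)/2 = 7
E[Y] = 6 * 7 - 3 = 39

39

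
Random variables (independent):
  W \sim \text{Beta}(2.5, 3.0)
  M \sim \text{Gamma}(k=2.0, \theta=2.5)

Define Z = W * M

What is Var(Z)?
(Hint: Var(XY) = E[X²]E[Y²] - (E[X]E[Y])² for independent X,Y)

Var(XY) = E[X²]E[Y²] - (E[X]E[Y])²
E[W] = 0.45454545, Var(W) = 0.038143675
E[M] = 5, Var(M) = 12.5
E[W²] = 0.038143675 + 0.45454545² = 0.24475524
E[M²] = 12.5 + 5² = 37.5
Var(Z) = 0.24475524*37.5 - (0.45454545*5)²
= 9.1783217 - 5.1652893 = 4.0130324

4.0130324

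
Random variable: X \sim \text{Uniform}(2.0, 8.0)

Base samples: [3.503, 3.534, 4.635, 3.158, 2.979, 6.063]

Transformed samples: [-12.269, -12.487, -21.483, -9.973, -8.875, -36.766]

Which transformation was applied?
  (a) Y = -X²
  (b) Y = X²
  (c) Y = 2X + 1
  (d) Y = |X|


Checking option (a) Y = -X²:
  X = 3.503 -> Y = -12.269 ✓
  X = 3.534 -> Y = -12.487 ✓
  X = 4.635 -> Y = -21.483 ✓
All samples match this transformation.

(a) -X²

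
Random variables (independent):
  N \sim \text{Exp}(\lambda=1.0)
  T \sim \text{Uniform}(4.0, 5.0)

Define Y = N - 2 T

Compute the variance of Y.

For independent RVs: Var(aX + bY) = a²Var(X) + b²Var(Y)
Var(N) = 1
Var(T) = 0.083333333
Var(Y) = 1²*1 + (-2)²*0.083333333
= 1*1 + 4*0.083333333 = 1.3333333

1.3333333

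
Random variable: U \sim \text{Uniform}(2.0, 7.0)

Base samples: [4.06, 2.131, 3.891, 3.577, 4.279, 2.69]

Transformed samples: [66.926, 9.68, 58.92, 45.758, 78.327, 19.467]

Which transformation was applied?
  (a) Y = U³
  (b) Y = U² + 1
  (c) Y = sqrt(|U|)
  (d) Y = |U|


Checking option (a) Y = U³:
  U = 4.06 -> Y = 66.926 ✓
  U = 2.131 -> Y = 9.68 ✓
  U = 3.891 -> Y = 58.92 ✓
All samples match this transformation.

(a) U³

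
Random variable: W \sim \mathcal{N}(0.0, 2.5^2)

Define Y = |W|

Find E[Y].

For X ~ N(0, 2.5²), E[|X|] = sigma * sqrt(2/pi)
= 2.5 * sqrt(2/pi) = 1.9947114

1.9947114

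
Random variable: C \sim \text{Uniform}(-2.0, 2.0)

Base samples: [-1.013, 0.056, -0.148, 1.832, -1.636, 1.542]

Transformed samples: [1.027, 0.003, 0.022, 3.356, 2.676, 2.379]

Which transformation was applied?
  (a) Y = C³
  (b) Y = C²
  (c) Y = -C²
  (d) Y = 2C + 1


Checking option (b) Y = C²:
  C = -1.013 -> Y = 1.027 ✓
  C = 0.056 -> Y = 0.003 ✓
  C = -0.148 -> Y = 0.022 ✓
All samples match this transformation.

(b) C²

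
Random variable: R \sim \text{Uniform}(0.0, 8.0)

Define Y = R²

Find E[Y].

E[R²] = Var(R) + (E[R])² = 5.3333333 + 16 = 21.333333

21.333333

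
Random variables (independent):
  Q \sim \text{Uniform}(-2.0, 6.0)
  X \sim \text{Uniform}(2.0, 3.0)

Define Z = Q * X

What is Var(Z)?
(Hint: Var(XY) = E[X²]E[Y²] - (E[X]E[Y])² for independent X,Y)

Var(XY) = E[X²]E[Y²] - (E[X]E[Y])²
E[Q] = 2, Var(Q) = 5.3333333
E[X] = 2.5, Var(X) = 0.083333333
E[Q²] = 5.3333333 + 2² = 9.3333333
E[X²] = 0.083333333 + 2.5² = 6.3333333
Var(Z) = 9.3333333*6.3333333 - (2*2.5)²
= 59.111111 - 25 = 34.111111

34.111111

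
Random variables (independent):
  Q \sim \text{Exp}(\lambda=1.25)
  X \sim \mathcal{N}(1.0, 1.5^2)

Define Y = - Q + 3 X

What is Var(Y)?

For independent RVs: Var(aX + bY) = a²Var(X) + b²Var(Y)
Var(Q) = 0.64
Var(X) = 2.25
Var(Y) = (-1)²*0.64 + 3²*2.25
= 1*0.64 + 9*2.25 = 20.89

20.89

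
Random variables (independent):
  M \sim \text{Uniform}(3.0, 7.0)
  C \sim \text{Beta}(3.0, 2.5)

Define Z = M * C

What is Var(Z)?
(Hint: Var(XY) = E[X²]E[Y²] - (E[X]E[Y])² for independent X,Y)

Var(XY) = E[X²]E[Y²] - (E[X]E[Y])²
E[M] = 5, Var(M) = 1.3333333
E[C] = 0.54545455, Var(C) = 0.038143675
E[M²] = 1.3333333 + 5² = 26.333333
E[C²] = 0.038143675 + 0.54545455² = 0.33566434
Var(Z) = 26.333333*0.33566434 - (5*0.54545455)²
= 8.8391608 - 7.4380165 = 1.4011443

1.4011443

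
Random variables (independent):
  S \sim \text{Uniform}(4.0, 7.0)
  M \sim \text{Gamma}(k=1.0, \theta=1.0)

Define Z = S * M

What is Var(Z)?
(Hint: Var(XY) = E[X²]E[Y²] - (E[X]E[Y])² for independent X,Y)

Var(XY) = E[X²]E[Y²] - (E[X]E[Y])²
E[S] = 5.5, Var(S) = 0.75
E[M] = 1, Var(M) = 1
E[S²] = 0.75 + 5.5² = 31
E[M²] = 1 + 1² = 2
Var(Z) = 31*2 - (5.5*1)²
= 62 - 30.25 = 31.75

31.75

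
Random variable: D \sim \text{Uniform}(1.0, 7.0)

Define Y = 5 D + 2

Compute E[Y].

For Y = 5D + 2:
E[Y] = 5 * E[D] + 2
E[D] = (1 + 7)/2 = 4
E[Y] = 5 * 4 + 2 = 22

22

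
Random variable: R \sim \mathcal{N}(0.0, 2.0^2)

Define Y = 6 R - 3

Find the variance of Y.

For Y = aR + b: Var(Y) = a² * Var(R)
Var(R) = 2.0^2 = 4
Var(Y) = 6² * 4 = 36 * 4 = 144

144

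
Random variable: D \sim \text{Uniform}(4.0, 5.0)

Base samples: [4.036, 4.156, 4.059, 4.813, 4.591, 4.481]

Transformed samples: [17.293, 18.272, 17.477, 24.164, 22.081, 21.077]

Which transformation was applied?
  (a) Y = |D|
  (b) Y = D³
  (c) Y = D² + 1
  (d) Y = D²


Checking option (c) Y = D² + 1:
  D = 4.036 -> Y = 17.293 ✓
  D = 4.156 -> Y = 18.272 ✓
  D = 4.059 -> Y = 17.477 ✓
All samples match this transformation.

(c) D² + 1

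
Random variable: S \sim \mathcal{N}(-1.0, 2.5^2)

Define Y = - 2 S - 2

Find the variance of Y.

For Y = aS + b: Var(Y) = a² * Var(S)
Var(S) = 2.5^2 = 6.25
Var(Y) = (-2)² * 6.25 = 4 * 6.25 = 25

25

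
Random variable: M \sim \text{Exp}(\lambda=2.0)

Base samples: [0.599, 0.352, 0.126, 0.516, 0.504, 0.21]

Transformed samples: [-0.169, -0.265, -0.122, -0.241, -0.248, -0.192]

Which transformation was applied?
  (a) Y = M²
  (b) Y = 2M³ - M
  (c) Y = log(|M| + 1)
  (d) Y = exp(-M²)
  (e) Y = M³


Checking option (b) Y = 2M³ - M:
  M = 0.599 -> Y = -0.169 ✓
  M = 0.352 -> Y = -0.265 ✓
  M = 0.126 -> Y = -0.122 ✓
All samples match this transformation.

(b) 2M³ - M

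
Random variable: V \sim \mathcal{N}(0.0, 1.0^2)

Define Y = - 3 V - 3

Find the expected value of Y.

For Y = -3V - 3:
E[Y] = -3 * E[V] - 3
E[V] = 0.0 = 0
E[Y] = -3 * 0 - 3 = -3

-3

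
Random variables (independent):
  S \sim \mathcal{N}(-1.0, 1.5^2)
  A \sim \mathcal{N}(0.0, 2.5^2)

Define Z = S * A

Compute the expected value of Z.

For independent RVs: E[XY] = E[X]*E[Y]
E[S] = -1
E[A] = 0
E[Z] = -1 * 0 = 0

0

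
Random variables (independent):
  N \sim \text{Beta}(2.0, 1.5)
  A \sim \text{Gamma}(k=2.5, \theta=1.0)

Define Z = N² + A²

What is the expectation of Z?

E[Z] = E[N²] + E[A²]
E[N²] = Var(N) + E[N]² = 0.054421769 + 0.32653061 = 0.38095238
E[A²] = Var(A) + E[A]² = 2.5 + 6.25 = 8.75
E[Z] = 0.38095238 + 8.75 = 9.1309524

9.1309524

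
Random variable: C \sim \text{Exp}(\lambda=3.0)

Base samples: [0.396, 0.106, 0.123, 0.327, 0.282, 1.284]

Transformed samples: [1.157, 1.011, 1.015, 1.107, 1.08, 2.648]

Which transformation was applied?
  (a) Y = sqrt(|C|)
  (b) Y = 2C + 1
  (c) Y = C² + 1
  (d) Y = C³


Checking option (c) Y = C² + 1:
  C = 0.396 -> Y = 1.157 ✓
  C = 0.106 -> Y = 1.011 ✓
  C = 0.123 -> Y = 1.015 ✓
All samples match this transformation.

(c) C² + 1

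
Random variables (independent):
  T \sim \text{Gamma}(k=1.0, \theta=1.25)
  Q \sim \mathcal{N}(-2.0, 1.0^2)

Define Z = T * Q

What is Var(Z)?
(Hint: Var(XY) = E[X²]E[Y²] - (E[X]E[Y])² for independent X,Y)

Var(XY) = E[X²]E[Y²] - (E[X]E[Y])²
E[T] = 1.25, Var(T) = 1.5625
E[Q] = -2, Var(Q) = 1
E[T²] = 1.5625 + 1.25² = 3.125
E[Q²] = 1 + (-2)² = 5
Var(Z) = 3.125*5 - (1.25*(-2))²
= 15.625 - 6.25 = 9.375

9.375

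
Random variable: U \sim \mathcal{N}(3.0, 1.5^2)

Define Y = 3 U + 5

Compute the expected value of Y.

For Y = 3U + 5:
E[Y] = 3 * E[U] + 5
E[U] = 3.0 = 3
E[Y] = 3 * 3 + 5 = 14

14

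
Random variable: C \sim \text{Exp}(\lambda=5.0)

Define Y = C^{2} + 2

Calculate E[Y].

E[Y] = 1*E[C²] + 2
E[C] = 0.2
E[C²] = Var(C) + (E[C])² = 0.04 + 0.04 = 0.08
E[Y] = 1*0.08 + 2 = 2.08

2.08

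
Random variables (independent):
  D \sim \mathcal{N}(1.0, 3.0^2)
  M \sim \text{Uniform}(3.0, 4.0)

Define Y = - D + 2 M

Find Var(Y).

For independent RVs: Var(aX + bY) = a²Var(X) + b²Var(Y)
Var(D) = 9
Var(M) = 0.083333333
Var(Y) = (-1)²*9 + 2²*0.083333333
= 1*9 + 4*0.083333333 = 9.3333333

9.3333333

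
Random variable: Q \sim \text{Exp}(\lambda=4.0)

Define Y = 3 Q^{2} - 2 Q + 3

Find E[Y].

E[Y] = 3*E[Q²] - 2*E[Q] + 3
E[Q] = 0.25
E[Q²] = Var(Q) + (E[Q])² = 0.0625 + 0.0625 = 0.125
E[Y] = 3*0.125 - 2*0.25 + 3 = 2.875

2.875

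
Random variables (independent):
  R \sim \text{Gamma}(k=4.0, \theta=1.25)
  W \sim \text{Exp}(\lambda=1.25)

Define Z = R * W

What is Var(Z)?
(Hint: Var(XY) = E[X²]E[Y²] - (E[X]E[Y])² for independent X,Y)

Var(XY) = E[X²]E[Y²] - (E[X]E[Y])²
E[R] = 5, Var(R) = 6.25
E[W] = 0.8, Var(W) = 0.64
E[R²] = 6.25 + 5² = 31.25
E[W²] = 0.64 + 0.8² = 1.28
Var(Z) = 31.25*1.28 - (5*0.8)²
= 40 - 16 = 24

24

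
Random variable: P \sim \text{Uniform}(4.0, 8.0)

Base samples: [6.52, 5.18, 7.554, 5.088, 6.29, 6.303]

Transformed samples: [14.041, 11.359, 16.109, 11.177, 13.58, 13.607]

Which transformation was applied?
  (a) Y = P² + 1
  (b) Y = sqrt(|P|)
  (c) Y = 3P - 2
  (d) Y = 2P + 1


Checking option (d) Y = 2P + 1:
  P = 6.52 -> Y = 14.041 ✓
  P = 5.18 -> Y = 11.359 ✓
  P = 7.554 -> Y = 16.109 ✓
All samples match this transformation.

(d) 2P + 1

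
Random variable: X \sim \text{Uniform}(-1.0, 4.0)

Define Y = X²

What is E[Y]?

E[X²] = Var(X) + (E[X])² = 2.0833333 + 2.25 = 4.3333333

4.3333333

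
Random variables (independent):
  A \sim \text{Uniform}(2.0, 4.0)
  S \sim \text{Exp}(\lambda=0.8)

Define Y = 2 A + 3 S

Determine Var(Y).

For independent RVs: Var(aX + bY) = a²Var(X) + b²Var(Y)
Var(A) = 0.33333333
Var(S) = 1.5625
Var(Y) = 2²*0.33333333 + 3²*1.5625
= 4*0.33333333 + 9*1.5625 = 15.395833

15.395833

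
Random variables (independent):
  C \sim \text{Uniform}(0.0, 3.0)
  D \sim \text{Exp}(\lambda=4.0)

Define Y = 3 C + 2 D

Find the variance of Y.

For independent RVs: Var(aX + bY) = a²Var(X) + b²Var(Y)
Var(C) = 0.75
Var(D) = 0.0625
Var(Y) = 3²*0.75 + 2²*0.0625
= 9*0.75 + 4*0.0625 = 7

7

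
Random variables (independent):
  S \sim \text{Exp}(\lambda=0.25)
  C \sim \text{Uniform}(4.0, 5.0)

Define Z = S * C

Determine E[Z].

For independent RVs: E[XY] = E[X]*E[Y]
E[S] = 4
E[C] = 4.5
E[Z] = 4 * 4.5 = 18

18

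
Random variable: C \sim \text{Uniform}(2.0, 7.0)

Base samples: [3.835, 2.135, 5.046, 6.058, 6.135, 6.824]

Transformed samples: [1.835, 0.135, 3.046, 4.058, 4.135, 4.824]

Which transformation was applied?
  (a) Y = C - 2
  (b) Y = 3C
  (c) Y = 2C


Checking option (a) Y = C - 2:
  C = 3.835 -> Y = 1.835 ✓
  C = 2.135 -> Y = 0.135 ✓
  C = 5.046 -> Y = 3.046 ✓
All samples match this transformation.

(a) C - 2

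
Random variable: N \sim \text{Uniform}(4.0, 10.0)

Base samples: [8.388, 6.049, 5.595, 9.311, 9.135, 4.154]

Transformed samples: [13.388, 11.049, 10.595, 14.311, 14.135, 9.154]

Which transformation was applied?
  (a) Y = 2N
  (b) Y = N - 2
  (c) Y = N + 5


Checking option (c) Y = N + 5:
  N = 8.388 -> Y = 13.388 ✓
  N = 6.049 -> Y = 11.049 ✓
  N = 5.595 -> Y = 10.595 ✓
All samples match this transformation.

(c) N + 5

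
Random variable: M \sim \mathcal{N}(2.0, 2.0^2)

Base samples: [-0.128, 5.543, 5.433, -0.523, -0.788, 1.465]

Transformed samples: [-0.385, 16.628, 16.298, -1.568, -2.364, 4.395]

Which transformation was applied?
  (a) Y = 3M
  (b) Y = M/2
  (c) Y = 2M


Checking option (a) Y = 3M:
  M = -0.128 -> Y = -0.385 ✓
  M = 5.543 -> Y = 16.628 ✓
  M = 5.433 -> Y = 16.298 ✓
All samples match this transformation.

(a) 3M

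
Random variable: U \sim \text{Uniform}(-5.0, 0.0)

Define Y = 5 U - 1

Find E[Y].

For Y = 5U - 1:
E[Y] = 5 * E[U] - 1
E[U] = (-5 + 0)/2 = -2.5
E[Y] = 5 * (-2.5) - 1 = -13.5

-13.5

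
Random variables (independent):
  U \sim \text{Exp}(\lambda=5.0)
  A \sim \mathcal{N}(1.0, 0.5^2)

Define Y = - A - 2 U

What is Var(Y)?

For independent RVs: Var(aX + bY) = a²Var(X) + b²Var(Y)
Var(U) = 0.04
Var(A) = 0.25
Var(Y) = (-2)²*0.04 + (-1)²*0.25
= 4*0.04 + 1*0.25 = 0.41

0.41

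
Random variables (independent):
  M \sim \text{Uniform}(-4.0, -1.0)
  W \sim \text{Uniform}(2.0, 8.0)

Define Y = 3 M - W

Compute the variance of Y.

For independent RVs: Var(aX + bY) = a²Var(X) + b²Var(Y)
Var(M) = 0.75
Var(W) = 3
Var(Y) = 3²*0.75 + (-1)²*3
= 9*0.75 + 1*3 = 9.75

9.75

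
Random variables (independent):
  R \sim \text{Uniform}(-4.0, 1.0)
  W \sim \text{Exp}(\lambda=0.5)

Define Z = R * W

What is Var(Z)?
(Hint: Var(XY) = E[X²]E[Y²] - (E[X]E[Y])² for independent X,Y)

Var(XY) = E[X²]E[Y²] - (E[X]E[Y])²
E[R] = -1.5, Var(R) = 2.0833333
E[W] = 2, Var(W) = 4
E[R²] = 2.0833333 + (-1.5)² = 4.3333333
E[W²] = 4 + 2² = 8
Var(Z) = 4.3333333*8 - (-1.5*2)²
= 34.666667 - 9 = 25.666667

25.666667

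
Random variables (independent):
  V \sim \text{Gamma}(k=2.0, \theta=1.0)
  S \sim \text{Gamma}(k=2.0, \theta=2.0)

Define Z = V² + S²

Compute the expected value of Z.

E[Z] = E[V²] + E[S²]
E[V²] = Var(V) + E[V]² = 2 + 4 = 6
E[S²] = Var(S) + E[S]² = 8 + 16 = 24
E[Z] = 6 + 24 = 30

30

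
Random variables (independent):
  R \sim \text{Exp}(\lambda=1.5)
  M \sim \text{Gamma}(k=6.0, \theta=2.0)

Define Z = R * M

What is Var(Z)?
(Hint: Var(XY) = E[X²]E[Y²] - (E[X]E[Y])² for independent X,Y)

Var(XY) = E[X²]E[Y²] - (E[X]E[Y])²
E[R] = 0.66666667, Var(R) = 0.44444444
E[M] = 12, Var(M) = 24
E[R²] = 0.44444444 + 0.66666667² = 0.88888889
E[M²] = 24 + 12² = 168
Var(Z) = 0.88888889*168 - (0.66666667*12)²
= 149.33333 - 64 = 85.333333

85.333333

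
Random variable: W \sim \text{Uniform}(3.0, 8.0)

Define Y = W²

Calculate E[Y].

E[W²] = Var(W) + (E[W])² = 2.0833333 + 30.25 = 32.333333

32.333333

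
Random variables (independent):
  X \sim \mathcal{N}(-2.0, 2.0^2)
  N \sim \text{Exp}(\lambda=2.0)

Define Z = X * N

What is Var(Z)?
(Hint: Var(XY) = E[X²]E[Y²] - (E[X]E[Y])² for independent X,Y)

Var(XY) = E[X²]E[Y²] - (E[X]E[Y])²
E[X] = -2, Var(X) = 4
E[N] = 0.5, Var(N) = 0.25
E[X²] = 4 + (-2)² = 8
E[N²] = 0.25 + 0.5² = 0.5
Var(Z) = 8*0.5 - (-2*0.5)²
= 4 - 1 = 3

3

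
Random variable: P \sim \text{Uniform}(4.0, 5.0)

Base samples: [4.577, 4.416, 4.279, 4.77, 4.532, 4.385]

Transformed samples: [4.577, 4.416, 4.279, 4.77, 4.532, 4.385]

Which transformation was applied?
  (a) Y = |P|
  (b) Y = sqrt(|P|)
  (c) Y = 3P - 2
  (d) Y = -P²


Checking option (a) Y = |P|:
  P = 4.577 -> Y = 4.577 ✓
  P = 4.416 -> Y = 4.416 ✓
  P = 4.279 -> Y = 4.279 ✓
All samples match this transformation.

(a) |P|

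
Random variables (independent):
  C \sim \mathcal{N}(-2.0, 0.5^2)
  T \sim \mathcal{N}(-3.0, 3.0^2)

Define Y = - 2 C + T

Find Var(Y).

For independent RVs: Var(aX + bY) = a²Var(X) + b²Var(Y)
Var(C) = 0.25
Var(T) = 9
Var(Y) = (-2)²*0.25 + 1²*9
= 4*0.25 + 1*9 = 10

10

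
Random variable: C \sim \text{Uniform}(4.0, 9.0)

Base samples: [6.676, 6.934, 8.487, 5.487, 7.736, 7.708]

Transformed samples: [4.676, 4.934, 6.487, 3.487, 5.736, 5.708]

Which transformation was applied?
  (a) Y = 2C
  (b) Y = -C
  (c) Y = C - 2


Checking option (c) Y = C - 2:
  C = 6.676 -> Y = 4.676 ✓
  C = 6.934 -> Y = 4.934 ✓
  C = 8.487 -> Y = 6.487 ✓
All samples match this transformation.

(c) C - 2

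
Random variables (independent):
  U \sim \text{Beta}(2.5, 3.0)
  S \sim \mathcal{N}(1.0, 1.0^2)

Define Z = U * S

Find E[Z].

For independent RVs: E[XY] = E[X]*E[Y]
E[U] = 0.45454545
E[S] = 1
E[Z] = 0.45454545 * 1 = 0.45454545

0.45454545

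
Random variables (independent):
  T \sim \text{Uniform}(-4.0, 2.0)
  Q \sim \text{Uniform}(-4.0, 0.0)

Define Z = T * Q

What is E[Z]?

For independent RVs: E[XY] = E[X]*E[Y]
E[T] = -1
E[Q] = -2
E[Z] = -1 * (-2) = 2

2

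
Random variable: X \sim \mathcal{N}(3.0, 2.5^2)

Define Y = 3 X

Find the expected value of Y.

For Y = 3X:
E[Y] = 3 * E[X]
E[X] = 3.0 = 3
E[Y] = 3 * 3 = 9

9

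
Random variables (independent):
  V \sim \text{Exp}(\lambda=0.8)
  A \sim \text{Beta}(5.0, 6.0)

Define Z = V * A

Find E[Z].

For independent RVs: E[XY] = E[X]*E[Y]
E[V] = 1.25
E[A] = 0.45454545
E[Z] = 1.25 * 0.45454545 = 0.56818182

0.56818182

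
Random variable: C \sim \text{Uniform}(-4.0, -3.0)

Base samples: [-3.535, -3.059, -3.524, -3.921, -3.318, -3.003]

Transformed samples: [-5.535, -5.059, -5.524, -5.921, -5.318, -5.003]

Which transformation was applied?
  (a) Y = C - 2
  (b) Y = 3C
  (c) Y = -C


Checking option (a) Y = C - 2:
  C = -3.535 -> Y = -5.535 ✓
  C = -3.059 -> Y = -5.059 ✓
  C = -3.524 -> Y = -5.524 ✓
All samples match this transformation.

(a) C - 2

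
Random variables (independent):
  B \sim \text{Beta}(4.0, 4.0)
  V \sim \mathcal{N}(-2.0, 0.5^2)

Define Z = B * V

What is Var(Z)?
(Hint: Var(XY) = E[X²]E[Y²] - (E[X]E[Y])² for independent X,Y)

Var(XY) = E[X²]E[Y²] - (E[X]E[Y])²
E[B] = 0.5, Var(B) = 0.027777778
E[V] = -2, Var(V) = 0.25
E[B²] = 0.027777778 + 0.5² = 0.27777778
E[V²] = 0.25 + (-2)² = 4.25
Var(Z) = 0.27777778*4.25 - (0.5*(-2))²
= 1.1805556 - 1 = 0.18055556

0.18055556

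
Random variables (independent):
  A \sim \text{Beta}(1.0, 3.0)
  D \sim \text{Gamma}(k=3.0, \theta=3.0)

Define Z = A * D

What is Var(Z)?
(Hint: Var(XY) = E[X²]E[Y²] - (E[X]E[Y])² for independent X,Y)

Var(XY) = E[X²]E[Y²] - (E[X]E[Y])²
E[A] = 0.25, Var(A) = 0.0375
E[D] = 9, Var(D) = 27
E[A²] = 0.0375 + 0.25² = 0.1
E[D²] = 27 + 9² = 108
Var(Z) = 0.1*108 - (0.25*9)²
= 10.8 - 5.0625 = 5.7375

5.7375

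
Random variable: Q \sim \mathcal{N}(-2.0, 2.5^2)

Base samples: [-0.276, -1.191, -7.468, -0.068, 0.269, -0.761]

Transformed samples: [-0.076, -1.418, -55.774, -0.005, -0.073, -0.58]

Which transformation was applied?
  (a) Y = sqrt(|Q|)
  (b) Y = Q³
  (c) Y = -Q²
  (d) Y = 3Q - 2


Checking option (c) Y = -Q²:
  Q = -0.276 -> Y = -0.076 ✓
  Q = -1.191 -> Y = -1.418 ✓
  Q = -7.468 -> Y = -55.774 ✓
All samples match this transformation.

(c) -Q²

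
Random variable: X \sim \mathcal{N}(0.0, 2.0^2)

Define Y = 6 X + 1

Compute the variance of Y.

For Y = aX + b: Var(Y) = a² * Var(X)
Var(X) = 2.0^2 = 4
Var(Y) = 6² * 4 = 36 * 4 = 144

144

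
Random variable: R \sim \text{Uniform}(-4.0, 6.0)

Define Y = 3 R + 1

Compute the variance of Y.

For Y = aR + b: Var(Y) = a² * Var(R)
Var(R) = (6 + 4)^2/12 = 8.3333333
Var(Y) = 3² * 8.3333333 = 9 * 8.3333333 = 75

75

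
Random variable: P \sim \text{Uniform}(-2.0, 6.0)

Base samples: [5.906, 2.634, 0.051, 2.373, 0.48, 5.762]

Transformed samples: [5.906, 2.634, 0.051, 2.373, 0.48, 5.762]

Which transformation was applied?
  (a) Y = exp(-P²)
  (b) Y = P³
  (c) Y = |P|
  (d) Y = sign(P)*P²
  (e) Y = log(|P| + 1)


Checking option (c) Y = |P|:
  P = 5.906 -> Y = 5.906 ✓
  P = 2.634 -> Y = 2.634 ✓
  P = 0.051 -> Y = 0.051 ✓
All samples match this transformation.

(c) |P|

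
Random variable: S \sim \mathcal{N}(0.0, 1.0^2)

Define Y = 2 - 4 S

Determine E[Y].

For Y = -4S + 2:
E[Y] = -4 * E[S] + 2
E[S] = 0.0 = 0
E[Y] = -4 * 0 + 2 = 2

2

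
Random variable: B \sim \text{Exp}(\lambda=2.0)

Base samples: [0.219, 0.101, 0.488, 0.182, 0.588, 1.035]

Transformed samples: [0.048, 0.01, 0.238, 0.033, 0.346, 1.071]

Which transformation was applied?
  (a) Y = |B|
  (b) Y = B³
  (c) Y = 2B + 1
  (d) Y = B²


Checking option (d) Y = B²:
  B = 0.219 -> Y = 0.048 ✓
  B = 0.101 -> Y = 0.01 ✓
  B = 0.488 -> Y = 0.238 ✓
All samples match this transformation.

(d) B²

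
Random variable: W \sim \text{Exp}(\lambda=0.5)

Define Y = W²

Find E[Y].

E[W²] = Var(W) + (E[W])² = 4 + 4 = 8

8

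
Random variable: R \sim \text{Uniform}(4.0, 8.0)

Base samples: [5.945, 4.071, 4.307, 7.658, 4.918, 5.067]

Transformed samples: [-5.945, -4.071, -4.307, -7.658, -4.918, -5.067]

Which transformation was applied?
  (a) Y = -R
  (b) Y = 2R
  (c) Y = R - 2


Checking option (a) Y = -R:
  R = 5.945 -> Y = -5.945 ✓
  R = 4.071 -> Y = -4.071 ✓
  R = 4.307 -> Y = -4.307 ✓
All samples match this transformation.

(a) -R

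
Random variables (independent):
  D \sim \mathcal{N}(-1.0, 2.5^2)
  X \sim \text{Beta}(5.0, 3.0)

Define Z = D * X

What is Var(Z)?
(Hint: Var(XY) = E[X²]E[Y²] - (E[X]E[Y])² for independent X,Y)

Var(XY) = E[X²]E[Y²] - (E[X]E[Y])²
E[D] = -1, Var(D) = 6.25
E[X] = 0.625, Var(X) = 0.026041667
E[D²] = 6.25 + (-1)² = 7.25
E[X²] = 0.026041667 + 0.625² = 0.41666667
Var(Z) = 7.25*0.41666667 - (-1*0.625)²
= 3.0208333 - 0.390625 = 2.6302083

2.6302083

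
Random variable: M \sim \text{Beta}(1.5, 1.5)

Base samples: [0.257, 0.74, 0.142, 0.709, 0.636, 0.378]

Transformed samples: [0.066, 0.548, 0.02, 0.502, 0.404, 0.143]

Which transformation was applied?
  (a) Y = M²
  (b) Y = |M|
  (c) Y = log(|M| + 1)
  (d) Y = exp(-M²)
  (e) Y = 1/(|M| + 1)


Checking option (a) Y = M²:
  M = 0.257 -> Y = 0.066 ✓
  M = 0.74 -> Y = 0.548 ✓
  M = 0.142 -> Y = 0.02 ✓
All samples match this transformation.

(a) M²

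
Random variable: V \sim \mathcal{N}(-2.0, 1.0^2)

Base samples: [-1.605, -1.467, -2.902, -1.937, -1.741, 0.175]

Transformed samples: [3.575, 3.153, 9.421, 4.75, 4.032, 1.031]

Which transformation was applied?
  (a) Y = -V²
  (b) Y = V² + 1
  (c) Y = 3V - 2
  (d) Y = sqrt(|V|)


Checking option (b) Y = V² + 1:
  V = -1.605 -> Y = 3.575 ✓
  V = -1.467 -> Y = 3.153 ✓
  V = -2.902 -> Y = 9.421 ✓
All samples match this transformation.

(b) V² + 1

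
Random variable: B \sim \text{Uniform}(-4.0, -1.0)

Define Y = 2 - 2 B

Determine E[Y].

For Y = -2B + 2:
E[Y] = -2 * E[B] + 2
E[B] = (-4 - 1)/2 = -2.5
E[Y] = -2 * (-2.5) + 2 = 7

7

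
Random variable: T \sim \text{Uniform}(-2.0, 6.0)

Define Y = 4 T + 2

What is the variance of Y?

For Y = aT + b: Var(Y) = a² * Var(T)
Var(T) = (6 + 2)^2/12 = 5.3333333
Var(Y) = 4² * 5.3333333 = 16 * 5.3333333 = 85.333333

85.333333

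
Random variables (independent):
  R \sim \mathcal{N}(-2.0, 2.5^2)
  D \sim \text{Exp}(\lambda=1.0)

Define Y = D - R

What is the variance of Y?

For independent RVs: Var(aX + bY) = a²Var(X) + b²Var(Y)
Var(R) = 6.25
Var(D) = 1
Var(Y) = (-1)²*6.25 + 1²*1
= 1*6.25 + 1*1 = 7.25

7.25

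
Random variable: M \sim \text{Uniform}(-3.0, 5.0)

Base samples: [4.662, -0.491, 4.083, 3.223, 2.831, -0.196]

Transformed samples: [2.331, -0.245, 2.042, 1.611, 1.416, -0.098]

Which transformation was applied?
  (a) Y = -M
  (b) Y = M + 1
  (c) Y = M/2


Checking option (c) Y = M/2:
  M = 4.662 -> Y = 2.331 ✓
  M = -0.491 -> Y = -0.245 ✓
  M = 4.083 -> Y = 2.042 ✓
All samples match this transformation.

(c) M/2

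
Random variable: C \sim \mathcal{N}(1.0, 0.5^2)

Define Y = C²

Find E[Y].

E[C²] = Var(C) + (E[C])² = 0.25 + 1 = 1.25

1.25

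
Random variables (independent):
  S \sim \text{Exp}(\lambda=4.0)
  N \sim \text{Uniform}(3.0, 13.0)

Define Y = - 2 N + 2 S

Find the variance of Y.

For independent RVs: Var(aX + bY) = a²Var(X) + b²Var(Y)
Var(S) = 0.0625
Var(N) = 8.3333333
Var(Y) = 2²*0.0625 + (-2)²*8.3333333
= 4*0.0625 + 4*8.3333333 = 33.583333

33.583333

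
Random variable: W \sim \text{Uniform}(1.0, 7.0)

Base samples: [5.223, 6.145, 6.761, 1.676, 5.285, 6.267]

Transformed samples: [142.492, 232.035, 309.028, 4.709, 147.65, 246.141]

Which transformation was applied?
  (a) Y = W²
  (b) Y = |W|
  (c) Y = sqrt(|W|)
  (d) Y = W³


Checking option (d) Y = W³:
  W = 5.223 -> Y = 142.492 ✓
  W = 6.145 -> Y = 232.035 ✓
  W = 6.761 -> Y = 309.028 ✓
All samples match this transformation.

(d) W³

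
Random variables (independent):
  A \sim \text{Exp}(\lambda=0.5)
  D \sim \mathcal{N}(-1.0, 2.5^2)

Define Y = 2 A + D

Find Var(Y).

For independent RVs: Var(aX + bY) = a²Var(X) + b²Var(Y)
Var(A) = 4
Var(D) = 6.25
Var(Y) = 2²*4 + 1²*6.25
= 4*4 + 1*6.25 = 22.25

22.25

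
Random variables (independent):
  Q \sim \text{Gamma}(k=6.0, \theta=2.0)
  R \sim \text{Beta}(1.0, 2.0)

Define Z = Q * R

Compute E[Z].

For independent RVs: E[XY] = E[X]*E[Y]
E[Q] = 12
E[R] = 0.33333333
E[Z] = 12 * 0.33333333 = 4

4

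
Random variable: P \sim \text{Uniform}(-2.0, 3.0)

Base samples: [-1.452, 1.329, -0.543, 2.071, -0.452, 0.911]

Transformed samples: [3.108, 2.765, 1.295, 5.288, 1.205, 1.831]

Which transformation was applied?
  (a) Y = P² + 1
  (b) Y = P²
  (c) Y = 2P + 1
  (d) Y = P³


Checking option (a) Y = P² + 1:
  P = -1.452 -> Y = 3.108 ✓
  P = 1.329 -> Y = 2.765 ✓
  P = -0.543 -> Y = 1.295 ✓
All samples match this transformation.

(a) P² + 1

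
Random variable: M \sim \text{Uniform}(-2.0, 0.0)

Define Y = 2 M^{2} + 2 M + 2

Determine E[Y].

E[Y] = 2*E[M²] + 2*E[M] + 2
E[M] = -1
E[M²] = Var(M) + (E[M])² = 0.33333333 + 1 = 1.3333333
E[Y] = 2*1.3333333 + 2*(-1) + 2 = 2.6666667

2.6666667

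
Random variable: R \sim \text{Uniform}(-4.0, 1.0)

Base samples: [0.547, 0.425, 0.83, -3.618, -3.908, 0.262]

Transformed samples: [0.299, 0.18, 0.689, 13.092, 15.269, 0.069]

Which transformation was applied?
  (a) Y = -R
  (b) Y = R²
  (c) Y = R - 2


Checking option (b) Y = R²:
  R = 0.547 -> Y = 0.299 ✓
  R = 0.425 -> Y = 0.18 ✓
  R = 0.83 -> Y = 0.689 ✓
All samples match this transformation.

(b) R²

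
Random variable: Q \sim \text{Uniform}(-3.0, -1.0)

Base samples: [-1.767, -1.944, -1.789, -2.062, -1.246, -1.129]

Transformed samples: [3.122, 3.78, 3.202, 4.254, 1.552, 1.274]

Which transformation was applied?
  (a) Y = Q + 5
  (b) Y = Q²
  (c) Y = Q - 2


Checking option (b) Y = Q²:
  Q = -1.767 -> Y = 3.122 ✓
  Q = -1.944 -> Y = 3.78 ✓
  Q = -1.789 -> Y = 3.202 ✓
All samples match this transformation.

(b) Q²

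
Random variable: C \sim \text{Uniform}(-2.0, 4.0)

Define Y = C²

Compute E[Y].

Using E[X²] = Var(X) + (E[X])²:
E[C] = 1
Var(C) = (4 + 2)^2/12 = 3
E[C²] = 3 + 1² = 3 + 1 = 4

4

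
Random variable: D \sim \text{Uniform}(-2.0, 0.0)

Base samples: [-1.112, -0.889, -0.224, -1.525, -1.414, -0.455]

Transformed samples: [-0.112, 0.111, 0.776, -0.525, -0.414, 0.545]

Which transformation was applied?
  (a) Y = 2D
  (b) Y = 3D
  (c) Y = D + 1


Checking option (c) Y = D + 1:
  D = -1.112 -> Y = -0.112 ✓
  D = -0.889 -> Y = 0.111 ✓
  D = -0.224 -> Y = 0.776 ✓
All samples match this transformation.

(c) D + 1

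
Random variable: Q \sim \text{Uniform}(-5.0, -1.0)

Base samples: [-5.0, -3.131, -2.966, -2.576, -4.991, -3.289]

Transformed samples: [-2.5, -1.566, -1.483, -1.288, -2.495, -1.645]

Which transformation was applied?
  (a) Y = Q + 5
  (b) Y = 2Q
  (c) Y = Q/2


Checking option (c) Y = Q/2:
  Q = -5.0 -> Y = -2.5 ✓
  Q = -3.131 -> Y = -1.566 ✓
  Q = -2.966 -> Y = -1.483 ✓
All samples match this transformation.

(c) Q/2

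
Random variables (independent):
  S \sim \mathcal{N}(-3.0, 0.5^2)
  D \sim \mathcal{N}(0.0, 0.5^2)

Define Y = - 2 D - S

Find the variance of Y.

For independent RVs: Var(aX + bY) = a²Var(X) + b²Var(Y)
Var(S) = 0.25
Var(D) = 0.25
Var(Y) = (-1)²*0.25 + (-2)²*0.25
= 1*0.25 + 4*0.25 = 1.25

1.25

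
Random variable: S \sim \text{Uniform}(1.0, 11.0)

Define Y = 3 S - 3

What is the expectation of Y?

For Y = 3S - 3:
E[Y] = 3 * E[S] - 3
E[S] = (1 + 11)/2 = 6
E[Y] = 3 * 6 - 3 = 15

15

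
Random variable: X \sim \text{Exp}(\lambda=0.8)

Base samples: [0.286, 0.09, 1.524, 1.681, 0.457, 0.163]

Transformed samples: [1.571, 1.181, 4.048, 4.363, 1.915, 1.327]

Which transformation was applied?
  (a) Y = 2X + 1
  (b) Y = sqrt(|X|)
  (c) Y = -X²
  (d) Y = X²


Checking option (a) Y = 2X + 1:
  X = 0.286 -> Y = 1.571 ✓
  X = 0.09 -> Y = 1.181 ✓
  X = 1.524 -> Y = 4.048 ✓
All samples match this transformation.

(a) 2X + 1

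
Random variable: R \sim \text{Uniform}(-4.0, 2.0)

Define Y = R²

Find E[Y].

Using E[X²] = Var(X) + (E[X])²:
E[R] = -1
Var(R) = (2 + 4)^2/12 = 3
E[R²] = 3 + (-1)² = 3 + 1 = 4

4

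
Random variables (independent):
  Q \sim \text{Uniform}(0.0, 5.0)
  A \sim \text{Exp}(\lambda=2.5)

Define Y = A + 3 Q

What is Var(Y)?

For independent RVs: Var(aX + bY) = a²Var(X) + b²Var(Y)
Var(Q) = 2.0833333
Var(A) = 0.16
Var(Y) = 3²*2.0833333 + 1²*0.16
= 9*2.0833333 + 1*0.16 = 18.91

18.91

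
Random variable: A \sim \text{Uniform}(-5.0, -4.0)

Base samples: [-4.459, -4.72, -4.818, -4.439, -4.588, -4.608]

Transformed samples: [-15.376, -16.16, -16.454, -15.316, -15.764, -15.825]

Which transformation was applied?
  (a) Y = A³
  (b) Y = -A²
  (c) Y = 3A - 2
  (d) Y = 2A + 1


Checking option (c) Y = 3A - 2:
  A = -4.459 -> Y = -15.376 ✓
  A = -4.72 -> Y = -16.16 ✓
  A = -4.818 -> Y = -16.454 ✓
All samples match this transformation.

(c) 3A - 2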